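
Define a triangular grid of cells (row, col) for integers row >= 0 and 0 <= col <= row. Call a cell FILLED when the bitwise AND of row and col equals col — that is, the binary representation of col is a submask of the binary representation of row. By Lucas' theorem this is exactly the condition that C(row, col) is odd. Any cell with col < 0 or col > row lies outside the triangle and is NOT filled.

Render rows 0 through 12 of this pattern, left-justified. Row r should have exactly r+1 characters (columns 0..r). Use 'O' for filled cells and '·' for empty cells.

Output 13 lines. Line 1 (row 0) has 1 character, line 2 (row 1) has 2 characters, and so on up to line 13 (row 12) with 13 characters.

r0=0: O
r1=1: OO
r2=10: O·O
r3=11: OOOO
r4=100: O···O
r5=101: OO··OO
r6=110: O·O·O·O
r7=111: OOOOOOOO
r8=1000: O·······O
r9=1001: OO······OO
r10=1010: O·O·····O·O
r11=1011: OOOO····OOOO
r12=1100: O···O···O···O

Answer: O
OO
O·O
OOOO
O···O
OO··OO
O·O·O·O
OOOOOOOO
O·······O
OO······OO
O·O·····O·O
OOOO····OOOO
O···O···O···O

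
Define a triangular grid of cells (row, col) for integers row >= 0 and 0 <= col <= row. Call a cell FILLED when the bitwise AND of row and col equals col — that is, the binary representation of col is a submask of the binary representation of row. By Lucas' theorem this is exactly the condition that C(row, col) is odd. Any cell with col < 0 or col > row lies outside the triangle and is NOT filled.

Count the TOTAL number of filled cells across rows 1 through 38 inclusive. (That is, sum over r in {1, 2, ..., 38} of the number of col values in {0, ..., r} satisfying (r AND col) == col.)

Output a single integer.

Answer: 280

Derivation:
r1=1 pc1: +2 =2
r2=10 pc1: +2 =4
r3=11 pc2: +4 =8
r4=100 pc1: +2 =10
r5=101 pc2: +4 =14
r6=110 pc2: +4 =18
r7=111 pc3: +8 =26
r8=1000 pc1: +2 =28
r9=1001 pc2: +4 =32
r10=1010 pc2: +4 =36
r11=1011 pc3: +8 =44
r12=1100 pc2: +4 =48
r13=1101 pc3: +8 =56
r14=1110 pc3: +8 =64
r15=1111 pc4: +16 =80
r16=10000 pc1: +2 =82
r17=10001 pc2: +4 =86
r18=10010 pc2: +4 =90
r19=10011 pc3: +8 =98
r20=10100 pc2: +4 =102
r21=10101 pc3: +8 =110
r22=10110 pc3: +8 =118
r23=10111 pc4: +16 =134
r24=11000 pc2: +4 =138
r25=11001 pc3: +8 =146
r26=11010 pc3: +8 =154
r27=11011 pc4: +16 =170
r28=11100 pc3: +8 =178
r29=11101 pc4: +16 =194
r30=11110 pc4: +16 =210
r31=11111 pc5: +32 =242
r32=100000 pc1: +2 =244
r33=100001 pc2: +4 =248
r34=100010 pc2: +4 =252
r35=100011 pc3: +8 =260
r36=100100 pc2: +4 =264
r37=100101 pc3: +8 =272
r38=100110 pc3: +8 =280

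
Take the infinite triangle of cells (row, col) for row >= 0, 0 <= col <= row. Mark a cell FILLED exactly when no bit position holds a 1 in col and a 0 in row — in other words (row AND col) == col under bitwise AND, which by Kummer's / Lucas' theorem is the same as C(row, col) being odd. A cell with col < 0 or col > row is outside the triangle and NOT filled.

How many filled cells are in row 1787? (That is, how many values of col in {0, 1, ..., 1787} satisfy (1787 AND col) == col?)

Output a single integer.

1787 in binary = 11011111011
popcount(1787) = number of 1-bits in 11011111011 = 9
A col c satisfies (1787 AND c) == c iff every set bit of c is also set in 1787; each of the 9 set bits of 1787 can independently be on or off in c.
count = 2^9 = 512

Answer: 512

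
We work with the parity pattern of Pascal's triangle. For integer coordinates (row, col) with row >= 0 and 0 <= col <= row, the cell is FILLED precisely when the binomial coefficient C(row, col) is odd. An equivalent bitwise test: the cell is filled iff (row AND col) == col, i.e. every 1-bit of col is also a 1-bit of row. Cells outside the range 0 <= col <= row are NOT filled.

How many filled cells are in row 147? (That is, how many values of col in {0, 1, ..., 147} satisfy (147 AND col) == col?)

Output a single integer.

Answer: 16

Derivation:
147 in binary = 10010011
popcount(147) = number of 1-bits in 10010011 = 4
A col c satisfies (147 AND c) == c iff every set bit of c is also set in 147; each of the 4 set bits of 147 can independently be on or off in c.
count = 2^4 = 16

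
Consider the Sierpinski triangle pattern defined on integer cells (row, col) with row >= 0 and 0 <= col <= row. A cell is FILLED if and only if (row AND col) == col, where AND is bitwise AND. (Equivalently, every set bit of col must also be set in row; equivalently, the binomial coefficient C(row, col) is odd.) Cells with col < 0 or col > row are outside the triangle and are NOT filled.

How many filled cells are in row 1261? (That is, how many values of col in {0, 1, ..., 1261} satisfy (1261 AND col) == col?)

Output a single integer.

1261 in binary = 10011101101
popcount(1261) = number of 1-bits in 10011101101 = 7
A col c satisfies (1261 AND c) == c iff every set bit of c is also set in 1261; each of the 7 set bits of 1261 can independently be on or off in c.
count = 2^7 = 128

Answer: 128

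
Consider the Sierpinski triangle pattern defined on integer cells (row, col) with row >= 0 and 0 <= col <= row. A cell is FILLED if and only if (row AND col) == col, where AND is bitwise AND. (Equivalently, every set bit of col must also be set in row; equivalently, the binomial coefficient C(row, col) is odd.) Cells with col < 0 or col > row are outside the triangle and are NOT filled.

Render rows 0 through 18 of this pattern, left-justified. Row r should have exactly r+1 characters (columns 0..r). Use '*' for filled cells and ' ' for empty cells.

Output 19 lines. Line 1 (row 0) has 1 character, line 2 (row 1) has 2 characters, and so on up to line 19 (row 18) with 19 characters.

r0=0: *
r1=1: **
r2=10: * *
r3=11: ****
r4=100: *   *
r5=101: **  **
r6=110: * * * *
r7=111: ********
r8=1000: *       *
r9=1001: **      **
r10=1010: * *     * *
r11=1011: ****    ****
r12=1100: *   *   *   *
r13=1101: **  **  **  **
r14=1110: * * * * * * * *
r15=1111: ****************
r16=10000: *               *
r17=10001: **              **
r18=10010: * *             * *

Answer: *
**
* *
****
*   *
**  **
* * * *
********
*       *
**      **
* *     * *
****    ****
*   *   *   *
**  **  **  **
* * * * * * * *
****************
*               *
**              **
* *             * *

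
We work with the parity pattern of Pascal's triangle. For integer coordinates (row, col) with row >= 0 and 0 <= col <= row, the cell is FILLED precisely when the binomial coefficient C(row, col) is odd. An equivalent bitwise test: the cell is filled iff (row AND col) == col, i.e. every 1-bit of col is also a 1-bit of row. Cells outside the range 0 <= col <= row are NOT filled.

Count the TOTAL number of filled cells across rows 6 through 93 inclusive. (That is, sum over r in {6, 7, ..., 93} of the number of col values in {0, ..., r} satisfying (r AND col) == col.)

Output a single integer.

Answer: 1104

Derivation:
r6=110 pc2: +4 =4
r7=111 pc3: +8 =12
r8=1000 pc1: +2 =14
r9=1001 pc2: +4 =18
r10=1010 pc2: +4 =22
r11=1011 pc3: +8 =30
r12=1100 pc2: +4 =34
r13=1101 pc3: +8 =42
r14=1110 pc3: +8 =50
r15=1111 pc4: +16 =66
r16=10000 pc1: +2 =68
r17=10001 pc2: +4 =72
r18=10010 pc2: +4 =76
r19=10011 pc3: +8 =84
r20=10100 pc2: +4 =88
r21=10101 pc3: +8 =96
r22=10110 pc3: +8 =104
r23=10111 pc4: +16 =120
r24=11000 pc2: +4 =124
r25=11001 pc3: +8 =132
r26=11010 pc3: +8 =140
r27=11011 pc4: +16 =156
r28=11100 pc3: +8 =164
r29=11101 pc4: +16 =180
r30=11110 pc4: +16 =196
r31=11111 pc5: +32 =228
r32=100000 pc1: +2 =230
r33=100001 pc2: +4 =234
r34=100010 pc2: +4 =238
r35=100011 pc3: +8 =246
r36=100100 pc2: +4 =250
r37=100101 pc3: +8 =258
r38=100110 pc3: +8 =266
r39=100111 pc4: +16 =282
r40=101000 pc2: +4 =286
r41=101001 pc3: +8 =294
r42=101010 pc3: +8 =302
r43=101011 pc4: +16 =318
r44=101100 pc3: +8 =326
r45=101101 pc4: +16 =342
r46=101110 pc4: +16 =358
r47=101111 pc5: +32 =390
r48=110000 pc2: +4 =394
r49=110001 pc3: +8 =402
r50=110010 pc3: +8 =410
r51=110011 pc4: +16 =426
r52=110100 pc3: +8 =434
r53=110101 pc4: +16 =450
r54=110110 pc4: +16 =466
r55=110111 pc5: +32 =498
r56=111000 pc3: +8 =506
r57=111001 pc4: +16 =522
r58=111010 pc4: +16 =538
r59=111011 pc5: +32 =570
r60=111100 pc4: +16 =586
r61=111101 pc5: +32 =618
r62=111110 pc5: +32 =650
r63=111111 pc6: +64 =714
r64=1000000 pc1: +2 =716
r65=1000001 pc2: +4 =720
r66=1000010 pc2: +4 =724
r67=1000011 pc3: +8 =732
r68=1000100 pc2: +4 =736
r69=1000101 pc3: +8 =744
r70=1000110 pc3: +8 =752
r71=1000111 pc4: +16 =768
r72=1001000 pc2: +4 =772
r73=1001001 pc3: +8 =780
r74=1001010 pc3: +8 =788
r75=1001011 pc4: +16 =804
r76=1001100 pc3: +8 =812
r77=1001101 pc4: +16 =828
r78=1001110 pc4: +16 =844
r79=1001111 pc5: +32 =876
r80=1010000 pc2: +4 =880
r81=1010001 pc3: +8 =888
r82=1010010 pc3: +8 =896
r83=1010011 pc4: +16 =912
r84=1010100 pc3: +8 =920
r85=1010101 pc4: +16 =936
r86=1010110 pc4: +16 =952
r87=1010111 pc5: +32 =984
r88=1011000 pc3: +8 =992
r89=1011001 pc4: +16 =1008
r90=1011010 pc4: +16 =1024
r91=1011011 pc5: +32 =1056
r92=1011100 pc4: +16 =1072
r93=1011101 pc5: +32 =1104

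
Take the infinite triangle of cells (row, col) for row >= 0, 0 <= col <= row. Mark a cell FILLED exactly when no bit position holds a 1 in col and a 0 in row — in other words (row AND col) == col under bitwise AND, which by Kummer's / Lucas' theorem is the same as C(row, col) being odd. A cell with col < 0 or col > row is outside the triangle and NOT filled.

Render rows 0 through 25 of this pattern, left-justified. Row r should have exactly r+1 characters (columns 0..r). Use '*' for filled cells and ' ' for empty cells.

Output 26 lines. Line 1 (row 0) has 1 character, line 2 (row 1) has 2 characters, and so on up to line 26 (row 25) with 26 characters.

Answer: *
**
* *
****
*   *
**  **
* * * *
********
*       *
**      **
* *     * *
****    ****
*   *   *   *
**  **  **  **
* * * * * * * *
****************
*               *
**              **
* *             * *
****            ****
*   *           *   *
**  **          **  **
* * * *         * * * *
********        ********
*       *       *       *
**      **      **      **

Derivation:
r0=0: *
r1=1: **
r2=10: * *
r3=11: ****
r4=100: *   *
r5=101: **  **
r6=110: * * * *
r7=111: ********
r8=1000: *       *
r9=1001: **      **
r10=1010: * *     * *
r11=1011: ****    ****
r12=1100: *   *   *   *
r13=1101: **  **  **  **
r14=1110: * * * * * * * *
r15=1111: ****************
r16=10000: *               *
r17=10001: **              **
r18=10010: * *             * *
r19=10011: ****            ****
r20=10100: *   *           *   *
r21=10101: **  **          **  **
r22=10110: * * * *         * * * *
r23=10111: ********        ********
r24=11000: *       *       *       *
r25=11001: **      **      **      **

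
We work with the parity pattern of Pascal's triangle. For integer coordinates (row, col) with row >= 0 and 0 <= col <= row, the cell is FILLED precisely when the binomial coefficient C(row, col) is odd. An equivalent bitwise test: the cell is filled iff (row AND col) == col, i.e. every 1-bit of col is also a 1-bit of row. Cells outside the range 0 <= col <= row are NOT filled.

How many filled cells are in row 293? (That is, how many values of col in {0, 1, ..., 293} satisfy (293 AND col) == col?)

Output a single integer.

293 in binary = 100100101
popcount(293) = number of 1-bits in 100100101 = 4
A col c satisfies (293 AND c) == c iff every set bit of c is also set in 293; each of the 4 set bits of 293 can independently be on or off in c.
count = 2^4 = 16

Answer: 16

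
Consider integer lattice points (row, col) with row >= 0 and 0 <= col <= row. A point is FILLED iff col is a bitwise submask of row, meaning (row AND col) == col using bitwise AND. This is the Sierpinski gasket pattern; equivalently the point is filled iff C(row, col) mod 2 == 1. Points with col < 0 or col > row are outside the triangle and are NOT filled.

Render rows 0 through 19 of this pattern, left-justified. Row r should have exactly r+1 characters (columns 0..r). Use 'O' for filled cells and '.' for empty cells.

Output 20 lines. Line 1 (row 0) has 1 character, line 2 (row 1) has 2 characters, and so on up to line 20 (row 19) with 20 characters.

r0=0: O
r1=1: OO
r2=10: O.O
r3=11: OOOO
r4=100: O...O
r5=101: OO..OO
r6=110: O.O.O.O
r7=111: OOOOOOOO
r8=1000: O.......O
r9=1001: OO......OO
r10=1010: O.O.....O.O
r11=1011: OOOO....OOOO
r12=1100: O...O...O...O
r13=1101: OO..OO..OO..OO
r14=1110: O.O.O.O.O.O.O.O
r15=1111: OOOOOOOOOOOOOOOO
r16=10000: O...............O
r17=10001: OO..............OO
r18=10010: O.O.............O.O
r19=10011: OOOO............OOOO

Answer: O
OO
O.O
OOOO
O...O
OO..OO
O.O.O.O
OOOOOOOO
O.......O
OO......OO
O.O.....O.O
OOOO....OOOO
O...O...O...O
OO..OO..OO..OO
O.O.O.O.O.O.O.O
OOOOOOOOOOOOOOOO
O...............O
OO..............OO
O.O.............O.O
OOOO............OOOO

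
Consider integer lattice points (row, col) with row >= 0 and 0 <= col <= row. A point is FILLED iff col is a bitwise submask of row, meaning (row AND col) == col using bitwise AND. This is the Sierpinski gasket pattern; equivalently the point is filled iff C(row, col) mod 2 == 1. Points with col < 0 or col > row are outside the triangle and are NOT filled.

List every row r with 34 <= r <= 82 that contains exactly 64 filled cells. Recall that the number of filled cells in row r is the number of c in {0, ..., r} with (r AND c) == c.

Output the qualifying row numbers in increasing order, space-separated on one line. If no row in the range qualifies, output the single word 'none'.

Answer: 63

Derivation:
Row r has 2^popcount(r) filled cells, so we need popcount(r) = log2(64) = 6.
Scan r = 34..82 and keep those with exactly 6 one-bits:
r=34=100010 popcount=2 -> skip
r=35=100011 popcount=3 -> skip
r=36=100100 popcount=2 -> skip
r=37=100101 popcount=3 -> skip
r=38=100110 popcount=3 -> skip
r=39=100111 popcount=4 -> skip
r=40=101000 popcount=2 -> skip
r=41=101001 popcount=3 -> skip
r=42=101010 popcount=3 -> skip
r=43=101011 popcount=4 -> skip
r=44=101100 popcount=3 -> skip
r=45=101101 popcount=4 -> skip
r=46=101110 popcount=4 -> skip
r=47=101111 popcount=5 -> skip
r=48=110000 popcount=2 -> skip
r=49=110001 popcount=3 -> skip
r=50=110010 popcount=3 -> skip
r=51=110011 popcount=4 -> skip
r=52=110100 popcount=3 -> skip
r=53=110101 popcount=4 -> skip
r=54=110110 popcount=4 -> skip
r=55=110111 popcount=5 -> skip
r=56=111000 popcount=3 -> skip
r=57=111001 popcount=4 -> skip
r=58=111010 popcount=4 -> skip
r=59=111011 popcount=5 -> skip
r=60=111100 popcount=4 -> skip
r=61=111101 popcount=5 -> skip
r=62=111110 popcount=5 -> skip
r=63=111111 popcount=6 -> KEEP
r=64=1000000 popcount=1 -> skip
r=65=1000001 popcount=2 -> skip
r=66=1000010 popcount=2 -> skip
r=67=1000011 popcount=3 -> skip
r=68=1000100 popcount=2 -> skip
r=69=1000101 popcount=3 -> skip
r=70=1000110 popcount=3 -> skip
r=71=1000111 popcount=4 -> skip
r=72=1001000 popcount=2 -> skip
r=73=1001001 popcount=3 -> skip
r=74=1001010 popcount=3 -> skip
r=75=1001011 popcount=4 -> skip
r=76=1001100 popcount=3 -> skip
r=77=1001101 popcount=4 -> skip
r=78=1001110 popcount=4 -> skip
r=79=1001111 popcount=5 -> skip
r=80=1010000 popcount=2 -> skip
r=81=1010001 popcount=3 -> skip
r=82=1010010 popcount=3 -> skip
Kept rows: 63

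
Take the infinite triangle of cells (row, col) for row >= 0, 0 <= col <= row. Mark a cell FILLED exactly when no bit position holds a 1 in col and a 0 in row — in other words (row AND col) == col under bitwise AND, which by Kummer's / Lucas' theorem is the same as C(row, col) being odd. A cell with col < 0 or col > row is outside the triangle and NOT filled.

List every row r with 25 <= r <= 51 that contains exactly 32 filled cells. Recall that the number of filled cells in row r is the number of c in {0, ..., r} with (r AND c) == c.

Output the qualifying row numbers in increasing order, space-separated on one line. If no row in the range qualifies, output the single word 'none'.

Answer: 31 47

Derivation:
Row r has 2^popcount(r) filled cells, so we need popcount(r) = log2(32) = 5.
Scan r = 25..51 and keep those with exactly 5 one-bits:
r=25=11001 popcount=3 -> skip
r=26=11010 popcount=3 -> skip
r=27=11011 popcount=4 -> skip
r=28=11100 popcount=3 -> skip
r=29=11101 popcount=4 -> skip
r=30=11110 popcount=4 -> skip
r=31=11111 popcount=5 -> KEEP
r=32=100000 popcount=1 -> skip
r=33=100001 popcount=2 -> skip
r=34=100010 popcount=2 -> skip
r=35=100011 popcount=3 -> skip
r=36=100100 popcount=2 -> skip
r=37=100101 popcount=3 -> skip
r=38=100110 popcount=3 -> skip
r=39=100111 popcount=4 -> skip
r=40=101000 popcount=2 -> skip
r=41=101001 popcount=3 -> skip
r=42=101010 popcount=3 -> skip
r=43=101011 popcount=4 -> skip
r=44=101100 popcount=3 -> skip
r=45=101101 popcount=4 -> skip
r=46=101110 popcount=4 -> skip
r=47=101111 popcount=5 -> KEEP
r=48=110000 popcount=2 -> skip
r=49=110001 popcount=3 -> skip
r=50=110010 popcount=3 -> skip
r=51=110011 popcount=4 -> skip
Kept rows: 31 47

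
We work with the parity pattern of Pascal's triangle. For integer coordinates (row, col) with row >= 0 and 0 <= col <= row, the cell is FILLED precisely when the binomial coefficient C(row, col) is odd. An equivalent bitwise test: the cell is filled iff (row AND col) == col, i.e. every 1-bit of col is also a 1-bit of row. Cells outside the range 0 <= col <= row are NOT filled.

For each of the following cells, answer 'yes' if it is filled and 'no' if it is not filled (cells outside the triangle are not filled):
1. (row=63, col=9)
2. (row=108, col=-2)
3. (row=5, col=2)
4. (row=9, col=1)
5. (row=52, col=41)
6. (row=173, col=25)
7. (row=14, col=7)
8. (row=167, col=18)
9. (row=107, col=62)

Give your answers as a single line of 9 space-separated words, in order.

(63,9): row=0b111111, col=0b1001, row AND col = 0b1001 = 9; 9 == 9 -> filled
(108,-2): col outside [0, 108] -> not filled
(5,2): row=0b101, col=0b10, row AND col = 0b0 = 0; 0 != 2 -> empty
(9,1): row=0b1001, col=0b1, row AND col = 0b1 = 1; 1 == 1 -> filled
(52,41): row=0b110100, col=0b101001, row AND col = 0b100000 = 32; 32 != 41 -> empty
(173,25): row=0b10101101, col=0b11001, row AND col = 0b1001 = 9; 9 != 25 -> empty
(14,7): row=0b1110, col=0b111, row AND col = 0b110 = 6; 6 != 7 -> empty
(167,18): row=0b10100111, col=0b10010, row AND col = 0b10 = 2; 2 != 18 -> empty
(107,62): row=0b1101011, col=0b111110, row AND col = 0b101010 = 42; 42 != 62 -> empty

Answer: yes no no yes no no no no no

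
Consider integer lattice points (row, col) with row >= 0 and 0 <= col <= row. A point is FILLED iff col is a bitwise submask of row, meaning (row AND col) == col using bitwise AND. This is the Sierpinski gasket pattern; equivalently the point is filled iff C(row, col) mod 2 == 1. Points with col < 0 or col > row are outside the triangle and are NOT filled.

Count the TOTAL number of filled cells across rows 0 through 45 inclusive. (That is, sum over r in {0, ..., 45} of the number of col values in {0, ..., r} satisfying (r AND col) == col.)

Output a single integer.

Answer: 357

Derivation:
r0=0 pc0: +1 =1
r1=1 pc1: +2 =3
r2=10 pc1: +2 =5
r3=11 pc2: +4 =9
r4=100 pc1: +2 =11
r5=101 pc2: +4 =15
r6=110 pc2: +4 =19
r7=111 pc3: +8 =27
r8=1000 pc1: +2 =29
r9=1001 pc2: +4 =33
r10=1010 pc2: +4 =37
r11=1011 pc3: +8 =45
r12=1100 pc2: +4 =49
r13=1101 pc3: +8 =57
r14=1110 pc3: +8 =65
r15=1111 pc4: +16 =81
r16=10000 pc1: +2 =83
r17=10001 pc2: +4 =87
r18=10010 pc2: +4 =91
r19=10011 pc3: +8 =99
r20=10100 pc2: +4 =103
r21=10101 pc3: +8 =111
r22=10110 pc3: +8 =119
r23=10111 pc4: +16 =135
r24=11000 pc2: +4 =139
r25=11001 pc3: +8 =147
r26=11010 pc3: +8 =155
r27=11011 pc4: +16 =171
r28=11100 pc3: +8 =179
r29=11101 pc4: +16 =195
r30=11110 pc4: +16 =211
r31=11111 pc5: +32 =243
r32=100000 pc1: +2 =245
r33=100001 pc2: +4 =249
r34=100010 pc2: +4 =253
r35=100011 pc3: +8 =261
r36=100100 pc2: +4 =265
r37=100101 pc3: +8 =273
r38=100110 pc3: +8 =281
r39=100111 pc4: +16 =297
r40=101000 pc2: +4 =301
r41=101001 pc3: +8 =309
r42=101010 pc3: +8 =317
r43=101011 pc4: +16 =333
r44=101100 pc3: +8 =341
r45=101101 pc4: +16 =357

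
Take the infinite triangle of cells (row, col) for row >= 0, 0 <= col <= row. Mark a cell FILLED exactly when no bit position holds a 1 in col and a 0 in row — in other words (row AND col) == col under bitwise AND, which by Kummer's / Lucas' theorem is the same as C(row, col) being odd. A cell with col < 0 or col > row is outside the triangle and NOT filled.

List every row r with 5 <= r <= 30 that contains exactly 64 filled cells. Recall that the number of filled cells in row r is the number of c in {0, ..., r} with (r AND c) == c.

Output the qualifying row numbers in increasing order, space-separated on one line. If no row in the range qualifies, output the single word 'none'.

Answer: none

Derivation:
Row r has 2^popcount(r) filled cells, so we need popcount(r) = log2(64) = 6.
Scan r = 5..30 and keep those with exactly 6 one-bits:
r=5=101 popcount=2 -> skip
r=6=110 popcount=2 -> skip
r=7=111 popcount=3 -> skip
r=8=1000 popcount=1 -> skip
r=9=1001 popcount=2 -> skip
r=10=1010 popcount=2 -> skip
r=11=1011 popcount=3 -> skip
r=12=1100 popcount=2 -> skip
r=13=1101 popcount=3 -> skip
r=14=1110 popcount=3 -> skip
r=15=1111 popcount=4 -> skip
r=16=10000 popcount=1 -> skip
r=17=10001 popcount=2 -> skip
r=18=10010 popcount=2 -> skip
r=19=10011 popcount=3 -> skip
r=20=10100 popcount=2 -> skip
r=21=10101 popcount=3 -> skip
r=22=10110 popcount=3 -> skip
r=23=10111 popcount=4 -> skip
r=24=11000 popcount=2 -> skip
r=25=11001 popcount=3 -> skip
r=26=11010 popcount=3 -> skip
r=27=11011 popcount=4 -> skip
r=28=11100 popcount=3 -> skip
r=29=11101 popcount=4 -> skip
r=30=11110 popcount=4 -> skip
Kept rows: none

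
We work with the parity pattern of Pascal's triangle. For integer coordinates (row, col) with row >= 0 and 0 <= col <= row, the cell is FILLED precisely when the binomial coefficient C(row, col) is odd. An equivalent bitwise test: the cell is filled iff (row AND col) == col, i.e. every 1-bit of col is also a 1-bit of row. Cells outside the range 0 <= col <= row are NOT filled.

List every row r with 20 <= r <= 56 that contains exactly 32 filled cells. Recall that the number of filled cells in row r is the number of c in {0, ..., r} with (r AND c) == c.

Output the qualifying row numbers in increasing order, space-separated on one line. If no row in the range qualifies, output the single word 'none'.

Row r has 2^popcount(r) filled cells, so we need popcount(r) = log2(32) = 5.
Scan r = 20..56 and keep those with exactly 5 one-bits:
r=20=10100 popcount=2 -> skip
r=21=10101 popcount=3 -> skip
r=22=10110 popcount=3 -> skip
r=23=10111 popcount=4 -> skip
r=24=11000 popcount=2 -> skip
r=25=11001 popcount=3 -> skip
r=26=11010 popcount=3 -> skip
r=27=11011 popcount=4 -> skip
r=28=11100 popcount=3 -> skip
r=29=11101 popcount=4 -> skip
r=30=11110 popcount=4 -> skip
r=31=11111 popcount=5 -> KEEP
r=32=100000 popcount=1 -> skip
r=33=100001 popcount=2 -> skip
r=34=100010 popcount=2 -> skip
r=35=100011 popcount=3 -> skip
r=36=100100 popcount=2 -> skip
r=37=100101 popcount=3 -> skip
r=38=100110 popcount=3 -> skip
r=39=100111 popcount=4 -> skip
r=40=101000 popcount=2 -> skip
r=41=101001 popcount=3 -> skip
r=42=101010 popcount=3 -> skip
r=43=101011 popcount=4 -> skip
r=44=101100 popcount=3 -> skip
r=45=101101 popcount=4 -> skip
r=46=101110 popcount=4 -> skip
r=47=101111 popcount=5 -> KEEP
r=48=110000 popcount=2 -> skip
r=49=110001 popcount=3 -> skip
r=50=110010 popcount=3 -> skip
r=51=110011 popcount=4 -> skip
r=52=110100 popcount=3 -> skip
r=53=110101 popcount=4 -> skip
r=54=110110 popcount=4 -> skip
r=55=110111 popcount=5 -> KEEP
r=56=111000 popcount=3 -> skip
Kept rows: 31 47 55

Answer: 31 47 55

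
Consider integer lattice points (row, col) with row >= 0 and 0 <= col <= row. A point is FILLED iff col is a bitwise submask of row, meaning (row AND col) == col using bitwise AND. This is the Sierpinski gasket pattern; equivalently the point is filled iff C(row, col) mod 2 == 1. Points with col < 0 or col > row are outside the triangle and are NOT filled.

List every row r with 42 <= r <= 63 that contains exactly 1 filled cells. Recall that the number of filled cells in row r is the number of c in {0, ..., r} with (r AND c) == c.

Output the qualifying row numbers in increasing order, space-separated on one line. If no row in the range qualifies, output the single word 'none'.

Row r has 2^popcount(r) filled cells, so we need popcount(r) = log2(1) = 0.
Scan r = 42..63 and keep those with exactly 0 one-bits:
r=42=101010 popcount=3 -> skip
r=43=101011 popcount=4 -> skip
r=44=101100 popcount=3 -> skip
r=45=101101 popcount=4 -> skip
r=46=101110 popcount=4 -> skip
r=47=101111 popcount=5 -> skip
r=48=110000 popcount=2 -> skip
r=49=110001 popcount=3 -> skip
r=50=110010 popcount=3 -> skip
r=51=110011 popcount=4 -> skip
r=52=110100 popcount=3 -> skip
r=53=110101 popcount=4 -> skip
r=54=110110 popcount=4 -> skip
r=55=110111 popcount=5 -> skip
r=56=111000 popcount=3 -> skip
r=57=111001 popcount=4 -> skip
r=58=111010 popcount=4 -> skip
r=59=111011 popcount=5 -> skip
r=60=111100 popcount=4 -> skip
r=61=111101 popcount=5 -> skip
r=62=111110 popcount=5 -> skip
r=63=111111 popcount=6 -> skip
Kept rows: none

Answer: none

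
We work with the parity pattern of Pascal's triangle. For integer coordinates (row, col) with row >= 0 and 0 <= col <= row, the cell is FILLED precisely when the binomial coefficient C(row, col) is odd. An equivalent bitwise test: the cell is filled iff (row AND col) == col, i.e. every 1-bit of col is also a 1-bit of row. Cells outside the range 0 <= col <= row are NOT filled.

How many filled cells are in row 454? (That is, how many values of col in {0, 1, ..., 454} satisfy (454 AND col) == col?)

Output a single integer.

454 in binary = 111000110
popcount(454) = number of 1-bits in 111000110 = 5
A col c satisfies (454 AND c) == c iff every set bit of c is also set in 454; each of the 5 set bits of 454 can independently be on or off in c.
count = 2^5 = 32

Answer: 32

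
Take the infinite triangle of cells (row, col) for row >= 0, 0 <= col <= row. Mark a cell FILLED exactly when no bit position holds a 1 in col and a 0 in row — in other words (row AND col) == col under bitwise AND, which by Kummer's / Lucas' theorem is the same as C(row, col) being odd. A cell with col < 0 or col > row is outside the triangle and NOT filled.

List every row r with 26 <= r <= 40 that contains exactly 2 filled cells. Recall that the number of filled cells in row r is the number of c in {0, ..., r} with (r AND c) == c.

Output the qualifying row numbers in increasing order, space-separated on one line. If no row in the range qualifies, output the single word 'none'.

Row r has 2^popcount(r) filled cells, so we need popcount(r) = log2(2) = 1.
Scan r = 26..40 and keep those with exactly 1 one-bits:
r=26=11010 popcount=3 -> skip
r=27=11011 popcount=4 -> skip
r=28=11100 popcount=3 -> skip
r=29=11101 popcount=4 -> skip
r=30=11110 popcount=4 -> skip
r=31=11111 popcount=5 -> skip
r=32=100000 popcount=1 -> KEEP
r=33=100001 popcount=2 -> skip
r=34=100010 popcount=2 -> skip
r=35=100011 popcount=3 -> skip
r=36=100100 popcount=2 -> skip
r=37=100101 popcount=3 -> skip
r=38=100110 popcount=3 -> skip
r=39=100111 popcount=4 -> skip
r=40=101000 popcount=2 -> skip
Kept rows: 32

Answer: 32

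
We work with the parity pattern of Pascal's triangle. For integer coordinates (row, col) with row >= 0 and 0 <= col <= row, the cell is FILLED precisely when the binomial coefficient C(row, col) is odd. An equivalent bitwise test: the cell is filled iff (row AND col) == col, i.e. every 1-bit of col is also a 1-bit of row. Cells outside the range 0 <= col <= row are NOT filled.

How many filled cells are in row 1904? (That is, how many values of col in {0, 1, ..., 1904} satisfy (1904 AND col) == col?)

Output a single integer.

Answer: 64

Derivation:
1904 in binary = 11101110000
popcount(1904) = number of 1-bits in 11101110000 = 6
A col c satisfies (1904 AND c) == c iff every set bit of c is also set in 1904; each of the 6 set bits of 1904 can independently be on or off in c.
count = 2^6 = 64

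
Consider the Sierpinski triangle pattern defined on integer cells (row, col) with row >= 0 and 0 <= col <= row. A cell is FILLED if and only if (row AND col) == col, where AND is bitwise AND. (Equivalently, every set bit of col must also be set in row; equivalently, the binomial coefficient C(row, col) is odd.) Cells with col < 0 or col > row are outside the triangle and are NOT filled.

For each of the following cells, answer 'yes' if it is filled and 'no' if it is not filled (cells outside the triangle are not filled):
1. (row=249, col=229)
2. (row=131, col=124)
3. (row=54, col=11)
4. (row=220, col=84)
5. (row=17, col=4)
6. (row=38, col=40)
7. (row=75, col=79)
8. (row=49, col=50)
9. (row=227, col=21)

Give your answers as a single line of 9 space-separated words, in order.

(249,229): row=0b11111001, col=0b11100101, row AND col = 0b11100001 = 225; 225 != 229 -> empty
(131,124): row=0b10000011, col=0b1111100, row AND col = 0b0 = 0; 0 != 124 -> empty
(54,11): row=0b110110, col=0b1011, row AND col = 0b10 = 2; 2 != 11 -> empty
(220,84): row=0b11011100, col=0b1010100, row AND col = 0b1010100 = 84; 84 == 84 -> filled
(17,4): row=0b10001, col=0b100, row AND col = 0b0 = 0; 0 != 4 -> empty
(38,40): col outside [0, 38] -> not filled
(75,79): col outside [0, 75] -> not filled
(49,50): col outside [0, 49] -> not filled
(227,21): row=0b11100011, col=0b10101, row AND col = 0b1 = 1; 1 != 21 -> empty

Answer: no no no yes no no no no no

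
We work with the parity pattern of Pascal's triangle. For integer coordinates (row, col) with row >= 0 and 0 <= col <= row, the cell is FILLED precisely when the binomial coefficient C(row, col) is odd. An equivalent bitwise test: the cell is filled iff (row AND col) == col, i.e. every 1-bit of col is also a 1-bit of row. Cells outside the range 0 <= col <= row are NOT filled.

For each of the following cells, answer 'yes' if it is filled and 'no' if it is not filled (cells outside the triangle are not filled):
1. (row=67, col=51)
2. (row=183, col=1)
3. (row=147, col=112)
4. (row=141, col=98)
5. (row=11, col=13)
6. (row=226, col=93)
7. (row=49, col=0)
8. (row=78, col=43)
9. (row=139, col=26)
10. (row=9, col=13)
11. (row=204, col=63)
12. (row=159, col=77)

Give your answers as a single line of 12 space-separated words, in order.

Answer: no yes no no no no yes no no no no no

Derivation:
(67,51): row=0b1000011, col=0b110011, row AND col = 0b11 = 3; 3 != 51 -> empty
(183,1): row=0b10110111, col=0b1, row AND col = 0b1 = 1; 1 == 1 -> filled
(147,112): row=0b10010011, col=0b1110000, row AND col = 0b10000 = 16; 16 != 112 -> empty
(141,98): row=0b10001101, col=0b1100010, row AND col = 0b0 = 0; 0 != 98 -> empty
(11,13): col outside [0, 11] -> not filled
(226,93): row=0b11100010, col=0b1011101, row AND col = 0b1000000 = 64; 64 != 93 -> empty
(49,0): row=0b110001, col=0b0, row AND col = 0b0 = 0; 0 == 0 -> filled
(78,43): row=0b1001110, col=0b101011, row AND col = 0b1010 = 10; 10 != 43 -> empty
(139,26): row=0b10001011, col=0b11010, row AND col = 0b1010 = 10; 10 != 26 -> empty
(9,13): col outside [0, 9] -> not filled
(204,63): row=0b11001100, col=0b111111, row AND col = 0b1100 = 12; 12 != 63 -> empty
(159,77): row=0b10011111, col=0b1001101, row AND col = 0b1101 = 13; 13 != 77 -> empty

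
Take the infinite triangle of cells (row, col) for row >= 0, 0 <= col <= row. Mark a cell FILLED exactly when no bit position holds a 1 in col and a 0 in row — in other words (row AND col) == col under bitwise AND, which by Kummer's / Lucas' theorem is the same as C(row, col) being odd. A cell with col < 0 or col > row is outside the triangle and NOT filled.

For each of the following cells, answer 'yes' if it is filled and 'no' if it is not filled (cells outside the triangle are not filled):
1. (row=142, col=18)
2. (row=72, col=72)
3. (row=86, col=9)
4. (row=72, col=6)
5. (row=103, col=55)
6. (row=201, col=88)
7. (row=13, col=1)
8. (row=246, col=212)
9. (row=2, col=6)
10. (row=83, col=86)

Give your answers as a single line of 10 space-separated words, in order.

Answer: no yes no no no no yes yes no no

Derivation:
(142,18): row=0b10001110, col=0b10010, row AND col = 0b10 = 2; 2 != 18 -> empty
(72,72): row=0b1001000, col=0b1001000, row AND col = 0b1001000 = 72; 72 == 72 -> filled
(86,9): row=0b1010110, col=0b1001, row AND col = 0b0 = 0; 0 != 9 -> empty
(72,6): row=0b1001000, col=0b110, row AND col = 0b0 = 0; 0 != 6 -> empty
(103,55): row=0b1100111, col=0b110111, row AND col = 0b100111 = 39; 39 != 55 -> empty
(201,88): row=0b11001001, col=0b1011000, row AND col = 0b1001000 = 72; 72 != 88 -> empty
(13,1): row=0b1101, col=0b1, row AND col = 0b1 = 1; 1 == 1 -> filled
(246,212): row=0b11110110, col=0b11010100, row AND col = 0b11010100 = 212; 212 == 212 -> filled
(2,6): col outside [0, 2] -> not filled
(83,86): col outside [0, 83] -> not filled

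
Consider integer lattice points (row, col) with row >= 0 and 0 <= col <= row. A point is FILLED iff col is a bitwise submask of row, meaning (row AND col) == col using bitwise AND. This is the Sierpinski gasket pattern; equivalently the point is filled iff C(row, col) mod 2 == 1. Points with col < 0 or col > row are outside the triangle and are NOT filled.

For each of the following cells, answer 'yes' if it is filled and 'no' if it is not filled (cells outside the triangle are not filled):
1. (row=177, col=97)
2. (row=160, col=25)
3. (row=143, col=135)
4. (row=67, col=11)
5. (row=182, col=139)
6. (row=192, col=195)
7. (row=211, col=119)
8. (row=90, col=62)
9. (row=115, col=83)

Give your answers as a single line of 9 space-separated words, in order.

Answer: no no yes no no no no no yes

Derivation:
(177,97): row=0b10110001, col=0b1100001, row AND col = 0b100001 = 33; 33 != 97 -> empty
(160,25): row=0b10100000, col=0b11001, row AND col = 0b0 = 0; 0 != 25 -> empty
(143,135): row=0b10001111, col=0b10000111, row AND col = 0b10000111 = 135; 135 == 135 -> filled
(67,11): row=0b1000011, col=0b1011, row AND col = 0b11 = 3; 3 != 11 -> empty
(182,139): row=0b10110110, col=0b10001011, row AND col = 0b10000010 = 130; 130 != 139 -> empty
(192,195): col outside [0, 192] -> not filled
(211,119): row=0b11010011, col=0b1110111, row AND col = 0b1010011 = 83; 83 != 119 -> empty
(90,62): row=0b1011010, col=0b111110, row AND col = 0b11010 = 26; 26 != 62 -> empty
(115,83): row=0b1110011, col=0b1010011, row AND col = 0b1010011 = 83; 83 == 83 -> filled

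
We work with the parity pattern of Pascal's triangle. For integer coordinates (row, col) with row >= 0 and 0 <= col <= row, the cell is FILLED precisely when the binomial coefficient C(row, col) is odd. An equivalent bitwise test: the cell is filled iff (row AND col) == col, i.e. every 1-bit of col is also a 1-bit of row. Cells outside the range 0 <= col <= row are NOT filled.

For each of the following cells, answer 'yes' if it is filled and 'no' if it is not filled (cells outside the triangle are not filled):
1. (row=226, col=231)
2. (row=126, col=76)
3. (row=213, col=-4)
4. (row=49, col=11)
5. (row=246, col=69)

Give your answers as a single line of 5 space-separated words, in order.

Answer: no yes no no no

Derivation:
(226,231): col outside [0, 226] -> not filled
(126,76): row=0b1111110, col=0b1001100, row AND col = 0b1001100 = 76; 76 == 76 -> filled
(213,-4): col outside [0, 213] -> not filled
(49,11): row=0b110001, col=0b1011, row AND col = 0b1 = 1; 1 != 11 -> empty
(246,69): row=0b11110110, col=0b1000101, row AND col = 0b1000100 = 68; 68 != 69 -> empty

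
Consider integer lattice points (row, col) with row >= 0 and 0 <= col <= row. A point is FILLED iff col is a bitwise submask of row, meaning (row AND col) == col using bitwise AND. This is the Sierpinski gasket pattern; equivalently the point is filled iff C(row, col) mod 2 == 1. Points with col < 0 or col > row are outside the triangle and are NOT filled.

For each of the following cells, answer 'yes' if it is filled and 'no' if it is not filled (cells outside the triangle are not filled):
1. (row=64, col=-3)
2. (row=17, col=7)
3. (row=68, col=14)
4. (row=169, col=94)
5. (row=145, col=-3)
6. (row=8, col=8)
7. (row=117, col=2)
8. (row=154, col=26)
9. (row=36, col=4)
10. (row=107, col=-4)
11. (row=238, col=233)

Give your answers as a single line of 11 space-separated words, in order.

Answer: no no no no no yes no yes yes no no

Derivation:
(64,-3): col outside [0, 64] -> not filled
(17,7): row=0b10001, col=0b111, row AND col = 0b1 = 1; 1 != 7 -> empty
(68,14): row=0b1000100, col=0b1110, row AND col = 0b100 = 4; 4 != 14 -> empty
(169,94): row=0b10101001, col=0b1011110, row AND col = 0b1000 = 8; 8 != 94 -> empty
(145,-3): col outside [0, 145] -> not filled
(8,8): row=0b1000, col=0b1000, row AND col = 0b1000 = 8; 8 == 8 -> filled
(117,2): row=0b1110101, col=0b10, row AND col = 0b0 = 0; 0 != 2 -> empty
(154,26): row=0b10011010, col=0b11010, row AND col = 0b11010 = 26; 26 == 26 -> filled
(36,4): row=0b100100, col=0b100, row AND col = 0b100 = 4; 4 == 4 -> filled
(107,-4): col outside [0, 107] -> not filled
(238,233): row=0b11101110, col=0b11101001, row AND col = 0b11101000 = 232; 232 != 233 -> empty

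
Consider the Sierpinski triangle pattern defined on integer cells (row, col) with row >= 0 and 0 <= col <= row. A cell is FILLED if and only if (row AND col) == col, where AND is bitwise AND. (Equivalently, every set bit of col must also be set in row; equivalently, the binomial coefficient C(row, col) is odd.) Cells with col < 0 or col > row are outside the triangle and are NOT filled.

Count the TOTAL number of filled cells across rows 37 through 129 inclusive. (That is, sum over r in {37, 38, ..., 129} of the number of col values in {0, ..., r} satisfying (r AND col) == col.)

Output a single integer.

Answer: 1928

Derivation:
r37=100101 pc3: +8 =8
r38=100110 pc3: +8 =16
r39=100111 pc4: +16 =32
r40=101000 pc2: +4 =36
r41=101001 pc3: +8 =44
r42=101010 pc3: +8 =52
r43=101011 pc4: +16 =68
r44=101100 pc3: +8 =76
r45=101101 pc4: +16 =92
r46=101110 pc4: +16 =108
r47=101111 pc5: +32 =140
r48=110000 pc2: +4 =144
r49=110001 pc3: +8 =152
r50=110010 pc3: +8 =160
r51=110011 pc4: +16 =176
r52=110100 pc3: +8 =184
r53=110101 pc4: +16 =200
r54=110110 pc4: +16 =216
r55=110111 pc5: +32 =248
r56=111000 pc3: +8 =256
r57=111001 pc4: +16 =272
r58=111010 pc4: +16 =288
r59=111011 pc5: +32 =320
r60=111100 pc4: +16 =336
r61=111101 pc5: +32 =368
r62=111110 pc5: +32 =400
r63=111111 pc6: +64 =464
r64=1000000 pc1: +2 =466
r65=1000001 pc2: +4 =470
r66=1000010 pc2: +4 =474
r67=1000011 pc3: +8 =482
r68=1000100 pc2: +4 =486
r69=1000101 pc3: +8 =494
r70=1000110 pc3: +8 =502
r71=1000111 pc4: +16 =518
r72=1001000 pc2: +4 =522
r73=1001001 pc3: +8 =530
r74=1001010 pc3: +8 =538
r75=1001011 pc4: +16 =554
r76=1001100 pc3: +8 =562
r77=1001101 pc4: +16 =578
r78=1001110 pc4: +16 =594
r79=1001111 pc5: +32 =626
r80=1010000 pc2: +4 =630
r81=1010001 pc3: +8 =638
r82=1010010 pc3: +8 =646
r83=1010011 pc4: +16 =662
r84=1010100 pc3: +8 =670
r85=1010101 pc4: +16 =686
r86=1010110 pc4: +16 =702
r87=1010111 pc5: +32 =734
r88=1011000 pc3: +8 =742
r89=1011001 pc4: +16 =758
r90=1011010 pc4: +16 =774
r91=1011011 pc5: +32 =806
r92=1011100 pc4: +16 =822
r93=1011101 pc5: +32 =854
r94=1011110 pc5: +32 =886
r95=1011111 pc6: +64 =950
r96=1100000 pc2: +4 =954
r97=1100001 pc3: +8 =962
r98=1100010 pc3: +8 =970
r99=1100011 pc4: +16 =986
r100=1100100 pc3: +8 =994
r101=1100101 pc4: +16 =1010
r102=1100110 pc4: +16 =1026
r103=1100111 pc5: +32 =1058
r104=1101000 pc3: +8 =1066
r105=1101001 pc4: +16 =1082
r106=1101010 pc4: +16 =1098
r107=1101011 pc5: +32 =1130
r108=1101100 pc4: +16 =1146
r109=1101101 pc5: +32 =1178
r110=1101110 pc5: +32 =1210
r111=1101111 pc6: +64 =1274
r112=1110000 pc3: +8 =1282
r113=1110001 pc4: +16 =1298
r114=1110010 pc4: +16 =1314
r115=1110011 pc5: +32 =1346
r116=1110100 pc4: +16 =1362
r117=1110101 pc5: +32 =1394
r118=1110110 pc5: +32 =1426
r119=1110111 pc6: +64 =1490
r120=1111000 pc4: +16 =1506
r121=1111001 pc5: +32 =1538
r122=1111010 pc5: +32 =1570
r123=1111011 pc6: +64 =1634
r124=1111100 pc5: +32 =1666
r125=1111101 pc6: +64 =1730
r126=1111110 pc6: +64 =1794
r127=1111111 pc7: +128 =1922
r128=10000000 pc1: +2 =1924
r129=10000001 pc2: +4 =1928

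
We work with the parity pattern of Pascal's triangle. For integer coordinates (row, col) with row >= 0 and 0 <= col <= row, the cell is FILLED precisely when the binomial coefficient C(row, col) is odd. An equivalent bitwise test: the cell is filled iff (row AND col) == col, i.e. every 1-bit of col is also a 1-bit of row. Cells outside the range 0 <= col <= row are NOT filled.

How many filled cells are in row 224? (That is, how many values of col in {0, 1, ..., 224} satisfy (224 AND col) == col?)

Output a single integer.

224 in binary = 11100000
popcount(224) = number of 1-bits in 11100000 = 3
A col c satisfies (224 AND c) == c iff every set bit of c is also set in 224; each of the 3 set bits of 224 can independently be on or off in c.
count = 2^3 = 8

Answer: 8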